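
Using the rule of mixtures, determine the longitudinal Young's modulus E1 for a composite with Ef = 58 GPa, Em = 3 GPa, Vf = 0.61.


E1 = Ef*Vf + Em*(1-Vf) = 58*0.61 + 3*0.39 = 36.55 GPa

36.55 GPa


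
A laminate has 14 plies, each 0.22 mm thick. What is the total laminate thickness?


h = n * t_ply = 14 * 0.22 = 3.08 mm

3.08 mm


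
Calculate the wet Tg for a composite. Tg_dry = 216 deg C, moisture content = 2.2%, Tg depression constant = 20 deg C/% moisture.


Tg_wet = Tg_dry - k*moisture = 216 - 20*2.2 = 172.0 deg C

172.0 deg C


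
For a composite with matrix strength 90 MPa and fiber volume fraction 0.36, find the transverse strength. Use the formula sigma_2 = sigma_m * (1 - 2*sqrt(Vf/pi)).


factor = 1 - 2*sqrt(0.36/pi) = 0.323
sigma_2 = 90 * 0.323 = 29.07 MPa

29.07 MPa


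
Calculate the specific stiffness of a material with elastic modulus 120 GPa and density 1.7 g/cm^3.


Specific stiffness = E/rho = 120/1.7 = 70.6 GPa/(g/cm^3)

70.6 GPa/(g/cm^3)


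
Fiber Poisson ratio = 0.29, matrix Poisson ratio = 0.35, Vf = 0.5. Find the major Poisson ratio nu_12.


nu_12 = nu_f*Vf + nu_m*(1-Vf) = 0.29*0.5 + 0.35*0.5 = 0.32

0.32


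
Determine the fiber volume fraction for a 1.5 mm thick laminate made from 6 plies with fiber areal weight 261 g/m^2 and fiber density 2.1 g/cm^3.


Vf = n * FAW / (rho_f * h * 1000) = 6 * 261 / (2.1 * 1.5 * 1000) = 0.4971

0.4971


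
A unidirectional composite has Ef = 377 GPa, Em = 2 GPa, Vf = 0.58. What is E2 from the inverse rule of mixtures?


1/E2 = Vf/Ef + (1-Vf)/Em = 0.58/377 + 0.42/2
E2 = 4.73 GPa

4.73 GPa


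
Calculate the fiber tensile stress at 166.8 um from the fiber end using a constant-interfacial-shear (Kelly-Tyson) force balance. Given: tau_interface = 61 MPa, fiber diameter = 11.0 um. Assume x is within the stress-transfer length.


Force balance: sigma_f * (pi*d^2/4) = tau * (pi*d) * x  ->  sigma_f = 4 * tau * x / d
sigma_f = 4 * 61 * 166.8 / 11.0 = 3699.9 MPa

3699.9 MPa


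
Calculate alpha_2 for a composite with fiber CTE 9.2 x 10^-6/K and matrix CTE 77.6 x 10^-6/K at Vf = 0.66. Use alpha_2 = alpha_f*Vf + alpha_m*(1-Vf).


alpha_2 = alpha_f*Vf + alpha_m*(1-Vf) = 9.2*0.66 + 77.6*0.34 = 32.5 x 10^-6/K

32.5 x 10^-6/K


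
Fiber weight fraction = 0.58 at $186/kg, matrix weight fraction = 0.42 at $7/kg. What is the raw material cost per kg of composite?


Cost = cost_f*Wf + cost_m*Wm = 186*0.58 + 7*0.42 = $110.82/kg

$110.82/kg


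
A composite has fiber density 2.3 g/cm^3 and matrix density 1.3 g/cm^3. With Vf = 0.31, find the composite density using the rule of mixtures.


rho_c = rho_f*Vf + rho_m*(1-Vf) = 2.3*0.31 + 1.3*0.69 = 1.61 g/cm^3

1.61 g/cm^3


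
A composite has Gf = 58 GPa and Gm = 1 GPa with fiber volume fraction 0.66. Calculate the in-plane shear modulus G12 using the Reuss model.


1/G12 = Vf/Gf + (1-Vf)/Gm = 0.66/58 + 0.34/1
G12 = 2.85 GPa

2.85 GPa


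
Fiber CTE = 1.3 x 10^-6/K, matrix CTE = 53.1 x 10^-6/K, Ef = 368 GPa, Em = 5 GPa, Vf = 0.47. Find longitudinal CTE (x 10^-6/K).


E1 = Ef*Vf + Em*(1-Vf) = 175.61
alpha_1 = (alpha_f*Ef*Vf + alpha_m*Em*(1-Vf))/E1 = 2.08 x 10^-6/K

2.08 x 10^-6/K


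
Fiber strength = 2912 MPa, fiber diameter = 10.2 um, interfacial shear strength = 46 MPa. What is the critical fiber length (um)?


Lc = sigma_f * d / (2 * tau_i) = 2912 * 10.2 / (2 * 46) = 322.9 um

322.9 um


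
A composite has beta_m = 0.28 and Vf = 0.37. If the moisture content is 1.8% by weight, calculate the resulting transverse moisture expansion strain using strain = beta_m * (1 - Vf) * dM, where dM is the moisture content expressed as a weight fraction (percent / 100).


dM = 1.8/100 = 0.018
strain = beta_m * (1-Vf) * dM = 0.28 * 0.63 * 0.018 = 0.0031752

0.0031752


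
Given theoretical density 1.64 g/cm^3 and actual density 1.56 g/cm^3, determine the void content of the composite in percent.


Void% = (rho_theo - rho_actual)/rho_theo * 100 = (1.64 - 1.56)/1.64 * 100 = 4.88%

4.88%


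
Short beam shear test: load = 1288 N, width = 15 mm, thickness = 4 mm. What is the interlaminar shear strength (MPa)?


ILSS = 3F/(4bh) = 3*1288/(4*15*4) = 16.1 MPa

16.1 MPa


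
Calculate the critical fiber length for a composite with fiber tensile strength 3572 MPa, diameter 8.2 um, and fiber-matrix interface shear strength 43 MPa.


Lc = sigma_f * d / (2 * tau_i) = 3572 * 8.2 / (2 * 43) = 340.6 um

340.6 um


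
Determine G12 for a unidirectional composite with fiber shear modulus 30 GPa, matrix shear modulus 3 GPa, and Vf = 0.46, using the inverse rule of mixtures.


1/G12 = Vf/Gf + (1-Vf)/Gm = 0.46/30 + 0.54/3
G12 = 5.12 GPa

5.12 GPa


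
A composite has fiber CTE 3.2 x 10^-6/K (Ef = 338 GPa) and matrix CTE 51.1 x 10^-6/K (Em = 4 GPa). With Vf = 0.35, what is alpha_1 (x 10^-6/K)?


E1 = Ef*Vf + Em*(1-Vf) = 120.9
alpha_1 = (alpha_f*Ef*Vf + alpha_m*Em*(1-Vf))/E1 = 4.23 x 10^-6/K

4.23 x 10^-6/K


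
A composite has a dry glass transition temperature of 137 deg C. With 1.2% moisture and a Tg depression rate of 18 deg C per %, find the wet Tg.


Tg_wet = Tg_dry - k*moisture = 137 - 18*1.2 = 115.4 deg C

115.4 deg C


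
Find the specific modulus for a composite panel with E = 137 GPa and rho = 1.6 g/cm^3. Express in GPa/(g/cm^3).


Specific stiffness = E/rho = 137/1.6 = 85.6 GPa/(g/cm^3)

85.6 GPa/(g/cm^3)


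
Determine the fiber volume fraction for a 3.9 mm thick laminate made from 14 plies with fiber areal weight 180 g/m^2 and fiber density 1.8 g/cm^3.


Vf = n * FAW / (rho_f * h * 1000) = 14 * 180 / (1.8 * 3.9 * 1000) = 0.359

0.359


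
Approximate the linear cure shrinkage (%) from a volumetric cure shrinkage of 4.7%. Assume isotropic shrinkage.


Linear shrinkage ≈ vol_shrink/3 = 4.7/3 = 1.567%

1.567%


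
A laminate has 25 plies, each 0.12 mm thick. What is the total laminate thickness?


h = n * t_ply = 25 * 0.12 = 3.0 mm

3.0 mm


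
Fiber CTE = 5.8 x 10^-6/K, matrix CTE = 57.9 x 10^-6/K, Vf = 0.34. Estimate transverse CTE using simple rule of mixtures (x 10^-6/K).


alpha_2 = alpha_f*Vf + alpha_m*(1-Vf) = 5.8*0.34 + 57.9*0.66 = 40.2 x 10^-6/K

40.2 x 10^-6/K


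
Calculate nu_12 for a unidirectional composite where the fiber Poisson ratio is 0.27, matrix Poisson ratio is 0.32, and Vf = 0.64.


nu_12 = nu_f*Vf + nu_m*(1-Vf) = 0.27*0.64 + 0.32*0.36 = 0.288

0.288


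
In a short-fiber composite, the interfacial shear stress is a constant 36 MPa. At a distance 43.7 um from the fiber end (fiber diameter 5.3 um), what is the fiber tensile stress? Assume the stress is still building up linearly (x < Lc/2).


Force balance: sigma_f * (pi*d^2/4) = tau * (pi*d) * x  ->  sigma_f = 4 * tau * x / d
sigma_f = 4 * 36 * 43.7 / 5.3 = 1187.3 MPa

1187.3 MPa


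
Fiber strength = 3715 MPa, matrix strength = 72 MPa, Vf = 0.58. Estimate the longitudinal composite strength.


sigma_1 = sigma_f*Vf + sigma_m*(1-Vf) = 3715*0.58 + 72*0.42 = 2184.9 MPa

2184.9 MPa


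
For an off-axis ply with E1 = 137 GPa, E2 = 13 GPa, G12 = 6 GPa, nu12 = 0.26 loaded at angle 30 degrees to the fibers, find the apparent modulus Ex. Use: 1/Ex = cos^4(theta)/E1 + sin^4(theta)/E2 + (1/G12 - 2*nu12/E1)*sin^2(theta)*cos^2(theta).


cos^4(30) = 0.5625, sin^4(30) = 0.0625, sin^2(30)*cos^2(30) = 0.1875
1/G12 - 2*nu12/E1 = 1/6 - 2*0.26/137 = 0.162871 GPa^-1
1/Ex = 0.5625/137 + 0.0625/13 + 0.162871*0.1875 = 0.0394519 GPa^-1
Ex = 25.35 GPa

25.35 GPa


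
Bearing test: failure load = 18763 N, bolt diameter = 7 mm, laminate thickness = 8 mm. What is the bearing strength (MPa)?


sigma_br = F/(d*h) = 18763/(7*8) = 335.1 MPa

335.1 MPa


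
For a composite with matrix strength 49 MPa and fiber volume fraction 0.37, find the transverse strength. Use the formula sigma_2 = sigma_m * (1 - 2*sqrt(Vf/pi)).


factor = 1 - 2*sqrt(0.37/pi) = 0.3136
sigma_2 = 49 * 0.3136 = 15.37 MPa

15.37 MPa


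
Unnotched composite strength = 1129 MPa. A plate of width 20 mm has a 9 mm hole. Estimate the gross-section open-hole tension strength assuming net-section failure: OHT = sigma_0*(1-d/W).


OHT = sigma_0*(1-d/W) = 1129*(1-9/20) = 621.0 MPa

621.0 MPa


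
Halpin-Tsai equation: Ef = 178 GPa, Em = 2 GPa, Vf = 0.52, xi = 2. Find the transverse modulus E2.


eta = (Ef/Em - 1)/(Ef/Em + xi) = (89.0 - 1)/(89.0 + 2) = 0.967
E2 = Em*(1+xi*eta*Vf)/(1-eta*Vf) = 8.07 GPa

8.07 GPa


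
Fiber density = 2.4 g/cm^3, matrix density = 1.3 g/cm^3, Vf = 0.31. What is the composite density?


rho_c = rho_f*Vf + rho_m*(1-Vf) = 2.4*0.31 + 1.3*0.69 = 1.641 g/cm^3

1.641 g/cm^3


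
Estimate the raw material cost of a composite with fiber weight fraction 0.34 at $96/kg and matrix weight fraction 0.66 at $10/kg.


Cost = cost_f*Wf + cost_m*Wm = 96*0.34 + 10*0.66 = $39.24/kg

$39.24/kg


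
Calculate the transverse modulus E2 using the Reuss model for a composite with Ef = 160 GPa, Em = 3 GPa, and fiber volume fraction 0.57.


1/E2 = Vf/Ef + (1-Vf)/Em = 0.57/160 + 0.43/3
E2 = 6.81 GPa

6.81 GPa


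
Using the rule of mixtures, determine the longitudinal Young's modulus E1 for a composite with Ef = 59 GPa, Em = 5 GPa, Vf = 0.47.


E1 = Ef*Vf + Em*(1-Vf) = 59*0.47 + 5*0.53 = 30.38 GPa

30.38 GPa


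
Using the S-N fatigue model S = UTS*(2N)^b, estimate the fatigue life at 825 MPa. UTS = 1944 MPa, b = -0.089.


N = 0.5 * (S/UTS)^(1/b) = 0.5 * (825/1944)^(1/-0.089) = 7611.4587 cycles

7611.4587 cycles


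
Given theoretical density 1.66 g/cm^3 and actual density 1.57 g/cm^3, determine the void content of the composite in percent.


Void% = (rho_theo - rho_actual)/rho_theo * 100 = (1.66 - 1.57)/1.66 * 100 = 5.42%

5.42%


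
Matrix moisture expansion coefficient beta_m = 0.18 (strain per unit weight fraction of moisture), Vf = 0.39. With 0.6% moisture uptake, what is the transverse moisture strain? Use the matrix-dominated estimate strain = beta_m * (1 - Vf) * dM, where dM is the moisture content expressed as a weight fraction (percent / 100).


dM = 0.6/100 = 0.006
strain = beta_m * (1-Vf) * dM = 0.18 * 0.61 * 0.006 = 0.0006588

0.0006588


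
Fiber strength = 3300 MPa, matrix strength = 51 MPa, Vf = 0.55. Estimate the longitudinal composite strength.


sigma_1 = sigma_f*Vf + sigma_m*(1-Vf) = 3300*0.55 + 51*0.45 = 1838.0 MPa

1838.0 MPa


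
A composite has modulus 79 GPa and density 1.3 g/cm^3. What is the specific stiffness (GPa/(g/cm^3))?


Specific stiffness = E/rho = 79/1.3 = 60.8 GPa/(g/cm^3)

60.8 GPa/(g/cm^3)


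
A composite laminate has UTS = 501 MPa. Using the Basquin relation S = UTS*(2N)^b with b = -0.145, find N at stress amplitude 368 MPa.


N = 0.5 * (S/UTS)^(1/b) = 0.5 * (368/501)^(1/-0.145) = 4.1980 cycles

4.1980 cycles


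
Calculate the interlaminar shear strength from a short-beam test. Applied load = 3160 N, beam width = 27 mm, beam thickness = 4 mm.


ILSS = 3F/(4bh) = 3*3160/(4*27*4) = 21.94 MPa

21.94 MPa


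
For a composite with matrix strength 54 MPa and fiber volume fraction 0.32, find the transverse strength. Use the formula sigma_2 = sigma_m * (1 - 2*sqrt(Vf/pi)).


factor = 1 - 2*sqrt(0.32/pi) = 0.3617
sigma_2 = 54 * 0.3617 = 19.53 MPa

19.53 MPa


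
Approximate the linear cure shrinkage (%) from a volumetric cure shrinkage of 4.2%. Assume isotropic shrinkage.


Linear shrinkage ≈ vol_shrink/3 = 4.2/3 = 1.4%

1.4%


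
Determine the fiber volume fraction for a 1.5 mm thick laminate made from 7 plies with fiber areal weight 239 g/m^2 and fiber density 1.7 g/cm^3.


Vf = n * FAW / (rho_f * h * 1000) = 7 * 239 / (1.7 * 1.5 * 1000) = 0.6561

0.6561


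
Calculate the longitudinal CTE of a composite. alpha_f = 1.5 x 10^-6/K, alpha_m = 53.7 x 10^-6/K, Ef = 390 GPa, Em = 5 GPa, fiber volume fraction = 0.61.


E1 = Ef*Vf + Em*(1-Vf) = 239.85
alpha_1 = (alpha_f*Ef*Vf + alpha_m*Em*(1-Vf))/E1 = 1.92 x 10^-6/K

1.92 x 10^-6/K


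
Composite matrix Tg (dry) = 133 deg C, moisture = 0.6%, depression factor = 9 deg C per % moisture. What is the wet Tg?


Tg_wet = Tg_dry - k*moisture = 133 - 9*0.6 = 127.6 deg C

127.6 deg C


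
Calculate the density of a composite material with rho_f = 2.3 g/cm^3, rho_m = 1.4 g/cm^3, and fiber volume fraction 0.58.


rho_c = rho_f*Vf + rho_m*(1-Vf) = 2.3*0.58 + 1.4*0.42 = 1.922 g/cm^3

1.922 g/cm^3


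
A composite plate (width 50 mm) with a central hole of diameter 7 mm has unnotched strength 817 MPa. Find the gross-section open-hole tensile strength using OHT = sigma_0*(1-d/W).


OHT = sigma_0*(1-d/W) = 817*(1-7/50) = 702.6 MPa

702.6 MPa


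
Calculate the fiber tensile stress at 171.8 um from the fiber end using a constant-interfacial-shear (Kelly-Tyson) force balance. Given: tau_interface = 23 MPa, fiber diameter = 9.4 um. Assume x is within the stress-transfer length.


Force balance: sigma_f * (pi*d^2/4) = tau * (pi*d) * x  ->  sigma_f = 4 * tau * x / d
sigma_f = 4 * 23 * 171.8 / 9.4 = 1681.4 MPa

1681.4 MPa


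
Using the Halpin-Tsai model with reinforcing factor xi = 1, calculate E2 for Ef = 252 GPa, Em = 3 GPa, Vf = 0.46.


eta = (Ef/Em - 1)/(Ef/Em + xi) = (84.0 - 1)/(84.0 + 1) = 0.9765
E2 = Em*(1+xi*eta*Vf)/(1-eta*Vf) = 7.89 GPa

7.89 GPa


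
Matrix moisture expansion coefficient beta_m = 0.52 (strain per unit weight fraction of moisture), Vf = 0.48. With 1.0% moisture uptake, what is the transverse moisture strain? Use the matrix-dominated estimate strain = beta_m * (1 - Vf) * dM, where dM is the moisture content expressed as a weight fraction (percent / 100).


dM = 1.0/100 = 0.01
strain = beta_m * (1-Vf) * dM = 0.52 * 0.52 * 0.01 = 0.002704

0.002704


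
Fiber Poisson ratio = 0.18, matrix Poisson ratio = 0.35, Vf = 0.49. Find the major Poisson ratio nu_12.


nu_12 = nu_f*Vf + nu_m*(1-Vf) = 0.18*0.49 + 0.35*0.51 = 0.2667

0.2667


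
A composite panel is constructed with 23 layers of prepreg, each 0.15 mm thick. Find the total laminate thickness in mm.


h = n * t_ply = 23 * 0.15 = 3.45 mm

3.45 mm


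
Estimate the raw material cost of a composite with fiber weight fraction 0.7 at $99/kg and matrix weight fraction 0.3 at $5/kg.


Cost = cost_f*Wf + cost_m*Wm = 99*0.7 + 5*0.3 = $70.8/kg

$70.8/kg


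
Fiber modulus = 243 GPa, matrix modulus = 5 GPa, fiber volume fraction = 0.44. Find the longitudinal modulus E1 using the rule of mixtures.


E1 = Ef*Vf + Em*(1-Vf) = 243*0.44 + 5*0.56 = 109.72 GPa

109.72 GPa


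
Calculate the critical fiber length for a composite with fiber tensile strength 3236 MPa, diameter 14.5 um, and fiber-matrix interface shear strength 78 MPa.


Lc = sigma_f * d / (2 * tau_i) = 3236 * 14.5 / (2 * 78) = 300.8 um

300.8 um


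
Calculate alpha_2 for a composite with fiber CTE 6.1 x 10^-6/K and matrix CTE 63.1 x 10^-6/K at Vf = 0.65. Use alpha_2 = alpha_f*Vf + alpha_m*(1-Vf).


alpha_2 = alpha_f*Vf + alpha_m*(1-Vf) = 6.1*0.65 + 63.1*0.35 = 26.1 x 10^-6/K

26.1 x 10^-6/K


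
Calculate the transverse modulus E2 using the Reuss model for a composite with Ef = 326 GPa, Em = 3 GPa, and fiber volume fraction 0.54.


1/E2 = Vf/Ef + (1-Vf)/Em = 0.54/326 + 0.46/3
E2 = 6.45 GPa

6.45 GPa


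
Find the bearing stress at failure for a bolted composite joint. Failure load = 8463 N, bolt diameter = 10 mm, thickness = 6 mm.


sigma_br = F/(d*h) = 8463/(10*6) = 141.1 MPa

141.1 MPa


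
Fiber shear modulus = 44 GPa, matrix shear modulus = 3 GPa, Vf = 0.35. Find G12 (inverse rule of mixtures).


1/G12 = Vf/Gf + (1-Vf)/Gm = 0.35/44 + 0.65/3
G12 = 4.45 GPa

4.45 GPa


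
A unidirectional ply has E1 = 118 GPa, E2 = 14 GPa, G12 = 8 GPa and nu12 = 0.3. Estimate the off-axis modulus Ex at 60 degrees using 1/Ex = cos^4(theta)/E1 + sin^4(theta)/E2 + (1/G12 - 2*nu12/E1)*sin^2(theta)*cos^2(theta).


cos^4(60) = 0.0625, sin^4(60) = 0.5625, sin^2(60)*cos^2(60) = 0.1875
1/G12 - 2*nu12/E1 = 1/8 - 2*0.3/118 = 0.119915 GPa^-1
1/Ex = 0.0625/118 + 0.5625/14 + 0.119915*0.1875 = 0.0631923 GPa^-1
Ex = 15.82 GPa

15.82 GPa


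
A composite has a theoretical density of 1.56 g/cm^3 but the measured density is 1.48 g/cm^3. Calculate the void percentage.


Void% = (rho_theo - rho_actual)/rho_theo * 100 = (1.56 - 1.48)/1.56 * 100 = 5.13%

5.13%


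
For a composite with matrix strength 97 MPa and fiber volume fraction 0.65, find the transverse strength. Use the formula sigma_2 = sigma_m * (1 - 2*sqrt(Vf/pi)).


factor = 1 - 2*sqrt(0.65/pi) = 0.0903
sigma_2 = 97 * 0.0903 = 8.76 MPa

8.76 MPa


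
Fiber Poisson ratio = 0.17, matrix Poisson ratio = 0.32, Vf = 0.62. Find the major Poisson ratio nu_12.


nu_12 = nu_f*Vf + nu_m*(1-Vf) = 0.17*0.62 + 0.32*0.38 = 0.227

0.227


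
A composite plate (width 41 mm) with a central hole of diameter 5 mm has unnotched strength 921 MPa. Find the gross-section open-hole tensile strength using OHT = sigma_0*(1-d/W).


OHT = sigma_0*(1-d/W) = 921*(1-5/41) = 808.7 MPa

808.7 MPa


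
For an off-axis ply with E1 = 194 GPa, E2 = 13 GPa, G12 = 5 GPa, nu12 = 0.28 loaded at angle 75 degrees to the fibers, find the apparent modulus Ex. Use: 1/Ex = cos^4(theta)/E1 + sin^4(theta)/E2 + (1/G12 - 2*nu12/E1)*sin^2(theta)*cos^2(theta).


cos^4(75) = 0.004487, sin^4(75) = 0.870513, sin^2(75)*cos^2(75) = 0.0625
1/G12 - 2*nu12/E1 = 1/5 - 2*0.28/194 = 0.197113 GPa^-1
1/Ex = 0.004487/194 + 0.870513/13 + 0.197113*0.0625 = 0.0793052 GPa^-1
Ex = 12.61 GPa

12.61 GPa


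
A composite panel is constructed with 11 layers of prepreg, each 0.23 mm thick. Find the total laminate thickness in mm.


h = n * t_ply = 11 * 0.23 = 2.53 mm

2.53 mm


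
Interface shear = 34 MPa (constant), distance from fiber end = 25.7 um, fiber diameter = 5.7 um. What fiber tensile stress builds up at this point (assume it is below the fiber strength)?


Force balance: sigma_f * (pi*d^2/4) = tau * (pi*d) * x  ->  sigma_f = 4 * tau * x / d
sigma_f = 4 * 34 * 25.7 / 5.7 = 613.2 MPa

613.2 MPa


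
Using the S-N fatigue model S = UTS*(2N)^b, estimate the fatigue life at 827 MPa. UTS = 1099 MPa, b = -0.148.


N = 0.5 * (S/UTS)^(1/b) = 0.5 * (827/1099)^(1/-0.148) = 3.4149 cycles

3.4149 cycles


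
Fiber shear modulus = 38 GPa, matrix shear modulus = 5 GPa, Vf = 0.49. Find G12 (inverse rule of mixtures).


1/G12 = Vf/Gf + (1-Vf)/Gm = 0.49/38 + 0.51/5
G12 = 8.7 GPa

8.7 GPa


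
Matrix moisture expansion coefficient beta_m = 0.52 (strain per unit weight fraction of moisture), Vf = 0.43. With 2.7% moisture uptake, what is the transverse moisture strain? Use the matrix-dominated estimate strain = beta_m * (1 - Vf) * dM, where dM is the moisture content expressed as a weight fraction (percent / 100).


dM = 2.7/100 = 0.027
strain = beta_m * (1-Vf) * dM = 0.52 * 0.57 * 0.027 = 0.0080028

0.0080028


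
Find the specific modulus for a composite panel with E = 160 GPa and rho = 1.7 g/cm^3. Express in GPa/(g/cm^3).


Specific stiffness = E/rho = 160/1.7 = 94.1 GPa/(g/cm^3)

94.1 GPa/(g/cm^3)


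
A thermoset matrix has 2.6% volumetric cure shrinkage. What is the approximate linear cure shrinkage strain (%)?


Linear shrinkage ≈ vol_shrink/3 = 2.6/3 = 0.867%

0.867%


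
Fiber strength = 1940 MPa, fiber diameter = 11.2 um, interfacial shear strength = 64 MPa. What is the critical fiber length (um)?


Lc = sigma_f * d / (2 * tau_i) = 1940 * 11.2 / (2 * 64) = 169.8 um

169.8 um


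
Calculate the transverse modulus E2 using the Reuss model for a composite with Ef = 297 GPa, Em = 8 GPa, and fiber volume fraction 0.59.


1/E2 = Vf/Ef + (1-Vf)/Em = 0.59/297 + 0.41/8
E2 = 18.78 GPa

18.78 GPa


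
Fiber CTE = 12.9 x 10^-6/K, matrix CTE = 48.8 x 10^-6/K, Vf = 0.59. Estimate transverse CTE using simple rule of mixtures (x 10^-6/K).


alpha_2 = alpha_f*Vf + alpha_m*(1-Vf) = 12.9*0.59 + 48.8*0.41 = 27.6 x 10^-6/K

27.6 x 10^-6/K


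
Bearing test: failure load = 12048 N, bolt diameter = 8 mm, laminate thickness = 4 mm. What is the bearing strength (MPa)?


sigma_br = F/(d*h) = 12048/(8*4) = 376.5 MPa

376.5 MPa


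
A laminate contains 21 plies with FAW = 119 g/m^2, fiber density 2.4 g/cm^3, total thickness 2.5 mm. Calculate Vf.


Vf = n * FAW / (rho_f * h * 1000) = 21 * 119 / (2.4 * 2.5 * 1000) = 0.4165

0.4165


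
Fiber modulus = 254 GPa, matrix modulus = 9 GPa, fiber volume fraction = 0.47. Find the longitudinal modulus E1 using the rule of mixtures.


E1 = Ef*Vf + Em*(1-Vf) = 254*0.47 + 9*0.53 = 124.15 GPa

124.15 GPa


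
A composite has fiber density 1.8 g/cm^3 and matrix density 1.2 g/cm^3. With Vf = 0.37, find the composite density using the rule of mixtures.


rho_c = rho_f*Vf + rho_m*(1-Vf) = 1.8*0.37 + 1.2*0.63 = 1.422 g/cm^3

1.422 g/cm^3


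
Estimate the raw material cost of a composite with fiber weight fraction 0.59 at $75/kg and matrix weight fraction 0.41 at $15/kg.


Cost = cost_f*Wf + cost_m*Wm = 75*0.59 + 15*0.41 = $50.4/kg

$50.4/kg


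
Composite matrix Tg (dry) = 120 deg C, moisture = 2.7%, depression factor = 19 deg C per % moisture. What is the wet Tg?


Tg_wet = Tg_dry - k*moisture = 120 - 19*2.7 = 68.7 deg C

68.7 deg C


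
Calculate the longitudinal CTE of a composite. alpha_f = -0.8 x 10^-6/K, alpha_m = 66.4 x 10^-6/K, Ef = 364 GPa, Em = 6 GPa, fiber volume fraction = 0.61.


E1 = Ef*Vf + Em*(1-Vf) = 224.38
alpha_1 = (alpha_f*Ef*Vf + alpha_m*Em*(1-Vf))/E1 = -0.1 x 10^-6/K

-0.1 x 10^-6/K


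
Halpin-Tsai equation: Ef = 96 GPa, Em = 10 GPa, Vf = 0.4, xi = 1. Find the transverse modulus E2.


eta = (Ef/Em - 1)/(Ef/Em + xi) = (9.6 - 1)/(9.6 + 1) = 0.8113
E2 = Em*(1+xi*eta*Vf)/(1-eta*Vf) = 19.61 GPa

19.61 GPa


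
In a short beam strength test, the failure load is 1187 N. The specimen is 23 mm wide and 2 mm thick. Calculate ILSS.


ILSS = 3F/(4bh) = 3*1187/(4*23*2) = 19.35 MPa

19.35 MPa


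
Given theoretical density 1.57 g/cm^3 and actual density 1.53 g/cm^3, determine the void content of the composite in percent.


Void% = (rho_theo - rho_actual)/rho_theo * 100 = (1.57 - 1.53)/1.57 * 100 = 2.55%

2.55%


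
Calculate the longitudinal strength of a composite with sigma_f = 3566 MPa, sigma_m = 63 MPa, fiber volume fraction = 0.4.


sigma_1 = sigma_f*Vf + sigma_m*(1-Vf) = 3566*0.4 + 63*0.6 = 1464.2 MPa

1464.2 MPa


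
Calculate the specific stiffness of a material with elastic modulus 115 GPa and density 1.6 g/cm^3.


Specific stiffness = E/rho = 115/1.6 = 71.9 GPa/(g/cm^3)

71.9 GPa/(g/cm^3)


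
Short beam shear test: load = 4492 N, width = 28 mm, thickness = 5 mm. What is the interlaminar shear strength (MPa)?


ILSS = 3F/(4bh) = 3*4492/(4*28*5) = 24.06 MPa

24.06 MPa


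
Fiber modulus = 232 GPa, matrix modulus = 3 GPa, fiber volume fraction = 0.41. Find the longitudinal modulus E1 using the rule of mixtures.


E1 = Ef*Vf + Em*(1-Vf) = 232*0.41 + 3*0.59 = 96.89 GPa

96.89 GPa


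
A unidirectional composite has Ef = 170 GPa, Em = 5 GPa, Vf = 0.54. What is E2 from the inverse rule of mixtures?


1/E2 = Vf/Ef + (1-Vf)/Em = 0.54/170 + 0.46/5
E2 = 10.51 GPa

10.51 GPa


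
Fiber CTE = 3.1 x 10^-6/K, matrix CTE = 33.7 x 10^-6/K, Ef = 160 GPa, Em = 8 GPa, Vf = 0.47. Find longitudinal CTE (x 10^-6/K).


E1 = Ef*Vf + Em*(1-Vf) = 79.44
alpha_1 = (alpha_f*Ef*Vf + alpha_m*Em*(1-Vf))/E1 = 4.73 x 10^-6/K

4.73 x 10^-6/K


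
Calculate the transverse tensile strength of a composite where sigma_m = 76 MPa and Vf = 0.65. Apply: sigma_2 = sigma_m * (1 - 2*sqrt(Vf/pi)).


factor = 1 - 2*sqrt(0.65/pi) = 0.0903
sigma_2 = 76 * 0.0903 = 6.86 MPa

6.86 MPa


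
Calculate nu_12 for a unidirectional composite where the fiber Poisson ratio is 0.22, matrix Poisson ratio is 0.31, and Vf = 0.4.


nu_12 = nu_f*Vf + nu_m*(1-Vf) = 0.22*0.4 + 0.31*0.6 = 0.274

0.274


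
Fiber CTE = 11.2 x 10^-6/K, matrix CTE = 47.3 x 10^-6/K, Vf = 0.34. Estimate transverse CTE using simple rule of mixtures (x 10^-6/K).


alpha_2 = alpha_f*Vf + alpha_m*(1-Vf) = 11.2*0.34 + 47.3*0.66 = 35.0 x 10^-6/K

35.0 x 10^-6/K


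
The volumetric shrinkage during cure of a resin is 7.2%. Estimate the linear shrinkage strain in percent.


Linear shrinkage ≈ vol_shrink/3 = 7.2/3 = 2.4%

2.4%


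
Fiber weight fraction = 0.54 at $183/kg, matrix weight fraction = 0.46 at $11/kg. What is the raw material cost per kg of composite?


Cost = cost_f*Wf + cost_m*Wm = 183*0.54 + 11*0.46 = $103.88/kg

$103.88/kg


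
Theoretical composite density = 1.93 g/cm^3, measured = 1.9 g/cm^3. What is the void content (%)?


Void% = (rho_theo - rho_actual)/rho_theo * 100 = (1.93 - 1.9)/1.93 * 100 = 1.55%

1.55%


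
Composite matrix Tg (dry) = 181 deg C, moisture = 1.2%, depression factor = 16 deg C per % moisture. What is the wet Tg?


Tg_wet = Tg_dry - k*moisture = 181 - 16*1.2 = 161.8 deg C

161.8 deg C


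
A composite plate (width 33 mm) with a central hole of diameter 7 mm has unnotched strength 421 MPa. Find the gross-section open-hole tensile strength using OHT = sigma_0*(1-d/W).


OHT = sigma_0*(1-d/W) = 421*(1-7/33) = 331.7 MPa

331.7 MPa


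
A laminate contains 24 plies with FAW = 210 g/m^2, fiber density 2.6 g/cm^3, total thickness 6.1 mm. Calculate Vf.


Vf = n * FAW / (rho_f * h * 1000) = 24 * 210 / (2.6 * 6.1 * 1000) = 0.3178

0.3178


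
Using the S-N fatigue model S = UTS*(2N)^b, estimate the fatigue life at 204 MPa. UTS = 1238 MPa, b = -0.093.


N = 0.5 * (S/UTS)^(1/b) = 0.5 * (204/1238)^(1/-0.093) = 1.3161e+08 cycles

1.3161e+08 cycles


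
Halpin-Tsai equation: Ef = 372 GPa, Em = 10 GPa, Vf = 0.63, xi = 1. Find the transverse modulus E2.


eta = (Ef/Em - 1)/(Ef/Em + xi) = (37.2 - 1)/(37.2 + 1) = 0.9476
E2 = Em*(1+xi*eta*Vf)/(1-eta*Vf) = 39.63 GPa

39.63 GPa


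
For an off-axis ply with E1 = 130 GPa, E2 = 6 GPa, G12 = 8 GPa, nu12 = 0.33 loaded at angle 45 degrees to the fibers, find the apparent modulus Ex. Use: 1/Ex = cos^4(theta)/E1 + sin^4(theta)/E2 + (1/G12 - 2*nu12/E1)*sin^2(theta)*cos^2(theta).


cos^4(45) = 0.25, sin^4(45) = 0.25, sin^2(45)*cos^2(45) = 0.25
1/G12 - 2*nu12/E1 = 1/8 - 2*0.33/130 = 0.119923 GPa^-1
1/Ex = 0.25/130 + 0.25/6 + 0.119923*0.25 = 0.0735705 GPa^-1
Ex = 13.59 GPa

13.59 GPa


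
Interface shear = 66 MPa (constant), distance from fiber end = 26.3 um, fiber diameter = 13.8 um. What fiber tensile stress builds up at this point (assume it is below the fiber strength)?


Force balance: sigma_f * (pi*d^2/4) = tau * (pi*d) * x  ->  sigma_f = 4 * tau * x / d
sigma_f = 4 * 66 * 26.3 / 13.8 = 503.1 MPa

503.1 MPa


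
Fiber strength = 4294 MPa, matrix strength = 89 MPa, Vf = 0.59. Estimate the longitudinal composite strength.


sigma_1 = sigma_f*Vf + sigma_m*(1-Vf) = 4294*0.59 + 89*0.41 = 2570.0 MPa

2570.0 MPa


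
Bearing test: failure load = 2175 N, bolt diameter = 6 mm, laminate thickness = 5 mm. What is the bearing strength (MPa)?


sigma_br = F/(d*h) = 2175/(6*5) = 72.5 MPa

72.5 MPa


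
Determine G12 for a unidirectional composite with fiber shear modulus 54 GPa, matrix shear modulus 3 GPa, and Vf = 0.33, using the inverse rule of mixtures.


1/G12 = Vf/Gf + (1-Vf)/Gm = 0.33/54 + 0.67/3
G12 = 4.36 GPa

4.36 GPa


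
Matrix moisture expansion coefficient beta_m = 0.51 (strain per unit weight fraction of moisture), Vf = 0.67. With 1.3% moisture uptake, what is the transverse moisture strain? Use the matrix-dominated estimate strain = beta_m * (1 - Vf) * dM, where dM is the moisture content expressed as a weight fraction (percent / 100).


dM = 1.3/100 = 0.013
strain = beta_m * (1-Vf) * dM = 0.51 * 0.33 * 0.013 = 0.0021879

0.0021879


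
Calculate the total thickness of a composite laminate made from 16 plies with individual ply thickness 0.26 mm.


h = n * t_ply = 16 * 0.26 = 4.16 mm

4.16 mm


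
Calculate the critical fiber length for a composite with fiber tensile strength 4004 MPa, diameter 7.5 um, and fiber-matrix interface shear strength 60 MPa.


Lc = sigma_f * d / (2 * tau_i) = 4004 * 7.5 / (2 * 60) = 250.3 um

250.3 um


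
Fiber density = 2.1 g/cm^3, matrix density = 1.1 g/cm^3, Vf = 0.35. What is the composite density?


rho_c = rho_f*Vf + rho_m*(1-Vf) = 2.1*0.35 + 1.1*0.65 = 1.45 g/cm^3

1.45 g/cm^3


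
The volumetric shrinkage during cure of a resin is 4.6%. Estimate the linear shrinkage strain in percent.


Linear shrinkage ≈ vol_shrink/3 = 4.6/3 = 1.533%

1.533%


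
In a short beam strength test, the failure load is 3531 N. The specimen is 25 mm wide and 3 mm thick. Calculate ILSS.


ILSS = 3F/(4bh) = 3*3531/(4*25*3) = 35.31 MPa

35.31 MPa


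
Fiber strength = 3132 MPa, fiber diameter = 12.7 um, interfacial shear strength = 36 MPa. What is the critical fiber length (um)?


Lc = sigma_f * d / (2 * tau_i) = 3132 * 12.7 / (2 * 36) = 552.5 um

552.5 um


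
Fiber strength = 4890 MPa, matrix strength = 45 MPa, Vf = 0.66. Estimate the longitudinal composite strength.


sigma_1 = sigma_f*Vf + sigma_m*(1-Vf) = 4890*0.66 + 45*0.34 = 3242.7 MPa

3242.7 MPa


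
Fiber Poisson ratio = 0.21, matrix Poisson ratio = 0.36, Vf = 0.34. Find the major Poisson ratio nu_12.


nu_12 = nu_f*Vf + nu_m*(1-Vf) = 0.21*0.34 + 0.36*0.66 = 0.309

0.309


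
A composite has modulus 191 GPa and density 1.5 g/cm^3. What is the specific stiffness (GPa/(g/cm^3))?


Specific stiffness = E/rho = 191/1.5 = 127.3 GPa/(g/cm^3)

127.3 GPa/(g/cm^3)


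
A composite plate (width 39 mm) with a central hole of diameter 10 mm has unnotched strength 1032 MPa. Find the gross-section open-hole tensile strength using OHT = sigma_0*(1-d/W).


OHT = sigma_0*(1-d/W) = 1032*(1-10/39) = 767.4 MPa

767.4 MPa


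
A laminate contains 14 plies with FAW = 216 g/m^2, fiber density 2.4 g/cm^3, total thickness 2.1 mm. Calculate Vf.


Vf = n * FAW / (rho_f * h * 1000) = 14 * 216 / (2.4 * 2.1 * 1000) = 0.6

0.6


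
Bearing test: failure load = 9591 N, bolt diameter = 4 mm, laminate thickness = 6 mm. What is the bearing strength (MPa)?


sigma_br = F/(d*h) = 9591/(4*6) = 399.6 MPa

399.6 MPa


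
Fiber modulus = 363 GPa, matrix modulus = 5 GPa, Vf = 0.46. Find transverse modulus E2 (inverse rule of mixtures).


1/E2 = Vf/Ef + (1-Vf)/Em = 0.46/363 + 0.54/5
E2 = 9.15 GPa

9.15 GPa


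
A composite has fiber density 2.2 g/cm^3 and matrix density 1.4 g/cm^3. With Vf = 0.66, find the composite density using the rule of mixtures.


rho_c = rho_f*Vf + rho_m*(1-Vf) = 2.2*0.66 + 1.4*0.34 = 1.928 g/cm^3

1.928 g/cm^3


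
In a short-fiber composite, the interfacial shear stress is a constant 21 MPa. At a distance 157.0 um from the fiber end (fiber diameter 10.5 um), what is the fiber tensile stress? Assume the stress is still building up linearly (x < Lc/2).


Force balance: sigma_f * (pi*d^2/4) = tau * (pi*d) * x  ->  sigma_f = 4 * tau * x / d
sigma_f = 4 * 21 * 157.0 / 10.5 = 1256.0 MPa

1256.0 MPa


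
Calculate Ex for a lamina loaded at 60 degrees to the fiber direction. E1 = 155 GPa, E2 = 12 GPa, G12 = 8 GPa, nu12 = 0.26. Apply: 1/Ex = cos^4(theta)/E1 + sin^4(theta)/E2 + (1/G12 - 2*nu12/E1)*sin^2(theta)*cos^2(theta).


cos^4(60) = 0.0625, sin^4(60) = 0.5625, sin^2(60)*cos^2(60) = 0.1875
1/G12 - 2*nu12/E1 = 1/8 - 2*0.26/155 = 0.121645 GPa^-1
1/Ex = 0.0625/155 + 0.5625/12 + 0.121645*0.1875 = 0.0700867 GPa^-1
Ex = 14.27 GPa

14.27 GPa


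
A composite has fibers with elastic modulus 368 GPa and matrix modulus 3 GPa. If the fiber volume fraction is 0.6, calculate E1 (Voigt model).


E1 = Ef*Vf + Em*(1-Vf) = 368*0.6 + 3*0.4 = 222.0 GPa

222.0 GPa


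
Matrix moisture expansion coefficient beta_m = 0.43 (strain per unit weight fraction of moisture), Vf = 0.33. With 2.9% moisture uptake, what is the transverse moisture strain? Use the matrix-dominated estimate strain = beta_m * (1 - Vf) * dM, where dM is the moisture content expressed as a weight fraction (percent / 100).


dM = 2.9/100 = 0.029
strain = beta_m * (1-Vf) * dM = 0.43 * 0.67 * 0.029 = 0.0083549

0.0083549


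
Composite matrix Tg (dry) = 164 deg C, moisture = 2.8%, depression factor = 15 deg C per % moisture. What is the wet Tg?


Tg_wet = Tg_dry - k*moisture = 164 - 15*2.8 = 122.0 deg C

122.0 deg C


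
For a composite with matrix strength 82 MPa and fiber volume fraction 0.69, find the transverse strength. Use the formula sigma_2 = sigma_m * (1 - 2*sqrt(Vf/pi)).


factor = 1 - 2*sqrt(0.69/pi) = 0.0627
sigma_2 = 82 * 0.0627 = 5.14 MPa

5.14 MPa


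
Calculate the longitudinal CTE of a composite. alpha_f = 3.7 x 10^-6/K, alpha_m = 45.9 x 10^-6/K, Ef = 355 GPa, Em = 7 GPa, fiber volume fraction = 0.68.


E1 = Ef*Vf + Em*(1-Vf) = 243.64
alpha_1 = (alpha_f*Ef*Vf + alpha_m*Em*(1-Vf))/E1 = 4.09 x 10^-6/K

4.09 x 10^-6/K


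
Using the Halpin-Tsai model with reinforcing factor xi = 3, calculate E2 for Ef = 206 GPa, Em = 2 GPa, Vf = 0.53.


eta = (Ef/Em - 1)/(Ef/Em + xi) = (103.0 - 1)/(103.0 + 3) = 0.9623
E2 = Em*(1+xi*eta*Vf)/(1-eta*Vf) = 10.33 GPa

10.33 GPa


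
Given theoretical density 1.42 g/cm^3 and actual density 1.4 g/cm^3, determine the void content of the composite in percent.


Void% = (rho_theo - rho_actual)/rho_theo * 100 = (1.42 - 1.4)/1.42 * 100 = 1.41%

1.41%


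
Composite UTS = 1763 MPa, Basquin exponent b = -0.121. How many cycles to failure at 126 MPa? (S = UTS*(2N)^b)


N = 0.5 * (S/UTS)^(1/b) = 0.5 * (126/1763)^(1/-0.121) = 1.4759e+09 cycles

1.4759e+09 cycles


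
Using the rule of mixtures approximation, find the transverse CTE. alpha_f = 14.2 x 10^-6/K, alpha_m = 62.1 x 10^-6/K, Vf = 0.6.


alpha_2 = alpha_f*Vf + alpha_m*(1-Vf) = 14.2*0.6 + 62.1*0.4 = 33.4 x 10^-6/K

33.4 x 10^-6/K


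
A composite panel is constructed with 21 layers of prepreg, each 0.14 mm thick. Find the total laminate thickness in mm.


h = n * t_ply = 21 * 0.14 = 2.94 mm

2.94 mm


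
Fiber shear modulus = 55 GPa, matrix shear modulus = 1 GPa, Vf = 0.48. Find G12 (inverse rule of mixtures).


1/G12 = Vf/Gf + (1-Vf)/Gm = 0.48/55 + 0.52/1
G12 = 1.89 GPa

1.89 GPa


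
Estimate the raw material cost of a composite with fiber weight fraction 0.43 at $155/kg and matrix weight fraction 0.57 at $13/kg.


Cost = cost_f*Wf + cost_m*Wm = 155*0.43 + 13*0.57 = $74.06/kg

$74.06/kg


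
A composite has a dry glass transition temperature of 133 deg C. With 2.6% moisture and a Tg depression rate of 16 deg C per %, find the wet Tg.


Tg_wet = Tg_dry - k*moisture = 133 - 16*2.6 = 91.4 deg C

91.4 deg C


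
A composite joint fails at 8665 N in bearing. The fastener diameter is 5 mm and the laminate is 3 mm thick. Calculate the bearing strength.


sigma_br = F/(d*h) = 8665/(5*3) = 577.7 MPa

577.7 MPa


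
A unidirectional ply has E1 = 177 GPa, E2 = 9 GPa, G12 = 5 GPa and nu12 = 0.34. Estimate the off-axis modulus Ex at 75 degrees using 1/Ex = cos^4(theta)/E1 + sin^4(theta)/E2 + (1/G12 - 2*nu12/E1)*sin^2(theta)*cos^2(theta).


cos^4(75) = 0.004487, sin^4(75) = 0.870513, sin^2(75)*cos^2(75) = 0.0625
1/G12 - 2*nu12/E1 = 1/5 - 2*0.34/177 = 0.196158 GPa^-1
1/Ex = 0.004487/177 + 0.870513/9 + 0.196158*0.0625 = 0.1090089 GPa^-1
Ex = 9.17 GPa

9.17 GPa


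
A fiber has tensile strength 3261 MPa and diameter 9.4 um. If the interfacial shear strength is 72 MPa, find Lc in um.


Lc = sigma_f * d / (2 * tau_i) = 3261 * 9.4 / (2 * 72) = 212.9 um

212.9 um


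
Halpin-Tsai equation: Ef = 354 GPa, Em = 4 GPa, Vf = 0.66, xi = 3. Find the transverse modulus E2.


eta = (Ef/Em - 1)/(Ef/Em + xi) = (88.5 - 1)/(88.5 + 3) = 0.9563
E2 = Em*(1+xi*eta*Vf)/(1-eta*Vf) = 31.38 GPa

31.38 GPa


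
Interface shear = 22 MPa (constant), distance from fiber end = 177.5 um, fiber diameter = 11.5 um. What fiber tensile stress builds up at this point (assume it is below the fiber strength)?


Force balance: sigma_f * (pi*d^2/4) = tau * (pi*d) * x  ->  sigma_f = 4 * tau * x / d
sigma_f = 4 * 22 * 177.5 / 11.5 = 1358.3 MPa

1358.3 MPa


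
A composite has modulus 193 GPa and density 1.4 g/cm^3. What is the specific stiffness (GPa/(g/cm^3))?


Specific stiffness = E/rho = 193/1.4 = 137.9 GPa/(g/cm^3)

137.9 GPa/(g/cm^3)


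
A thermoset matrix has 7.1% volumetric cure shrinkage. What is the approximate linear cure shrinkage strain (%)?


Linear shrinkage ≈ vol_shrink/3 = 7.1/3 = 2.367%

2.367%


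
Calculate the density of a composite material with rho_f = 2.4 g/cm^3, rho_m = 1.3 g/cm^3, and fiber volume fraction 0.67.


rho_c = rho_f*Vf + rho_m*(1-Vf) = 2.4*0.67 + 1.3*0.33 = 2.037 g/cm^3

2.037 g/cm^3


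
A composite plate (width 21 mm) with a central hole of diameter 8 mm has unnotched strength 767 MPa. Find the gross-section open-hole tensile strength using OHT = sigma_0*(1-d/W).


OHT = sigma_0*(1-d/W) = 767*(1-8/21) = 474.8 MPa

474.8 MPa


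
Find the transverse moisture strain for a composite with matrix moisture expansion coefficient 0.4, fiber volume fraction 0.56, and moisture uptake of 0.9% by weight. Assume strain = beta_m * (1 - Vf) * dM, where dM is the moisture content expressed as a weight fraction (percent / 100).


dM = 0.9/100 = 0.009
strain = beta_m * (1-Vf) * dM = 0.4 * 0.44 * 0.009 = 0.001584

0.001584


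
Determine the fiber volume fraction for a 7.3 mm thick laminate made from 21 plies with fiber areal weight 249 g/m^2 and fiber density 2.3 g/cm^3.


Vf = n * FAW / (rho_f * h * 1000) = 21 * 249 / (2.3 * 7.3 * 1000) = 0.3114

0.3114


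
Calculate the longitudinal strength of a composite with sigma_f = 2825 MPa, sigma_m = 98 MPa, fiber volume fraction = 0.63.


sigma_1 = sigma_f*Vf + sigma_m*(1-Vf) = 2825*0.63 + 98*0.37 = 1816.0 MPa

1816.0 MPa


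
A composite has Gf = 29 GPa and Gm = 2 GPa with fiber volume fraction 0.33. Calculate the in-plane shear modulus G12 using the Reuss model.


1/G12 = Vf/Gf + (1-Vf)/Gm = 0.33/29 + 0.67/2
G12 = 2.89 GPa

2.89 GPa


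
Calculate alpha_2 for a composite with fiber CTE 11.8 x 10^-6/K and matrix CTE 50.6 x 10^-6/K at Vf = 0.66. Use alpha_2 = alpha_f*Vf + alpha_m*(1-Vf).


alpha_2 = alpha_f*Vf + alpha_m*(1-Vf) = 11.8*0.66 + 50.6*0.34 = 25.0 x 10^-6/K

25.0 x 10^-6/K


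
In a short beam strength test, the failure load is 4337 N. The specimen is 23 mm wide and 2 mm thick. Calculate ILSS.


ILSS = 3F/(4bh) = 3*4337/(4*23*2) = 70.71 MPa

70.71 MPa


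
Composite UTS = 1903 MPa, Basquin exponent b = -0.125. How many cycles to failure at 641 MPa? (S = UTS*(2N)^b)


N = 0.5 * (S/UTS)^(1/b) = 0.5 * (641/1903)^(1/-0.125) = 3017.2832 cycles

3017.2832 cycles


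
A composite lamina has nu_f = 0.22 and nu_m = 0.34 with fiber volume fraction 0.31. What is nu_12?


nu_12 = nu_f*Vf + nu_m*(1-Vf) = 0.22*0.31 + 0.34*0.69 = 0.3028

0.3028


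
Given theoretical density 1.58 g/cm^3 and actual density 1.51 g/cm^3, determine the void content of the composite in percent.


Void% = (rho_theo - rho_actual)/rho_theo * 100 = (1.58 - 1.51)/1.58 * 100 = 4.43%

4.43%


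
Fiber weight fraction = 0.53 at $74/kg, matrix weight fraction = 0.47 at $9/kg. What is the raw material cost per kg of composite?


Cost = cost_f*Wf + cost_m*Wm = 74*0.53 + 9*0.47 = $43.45/kg

$43.45/kg


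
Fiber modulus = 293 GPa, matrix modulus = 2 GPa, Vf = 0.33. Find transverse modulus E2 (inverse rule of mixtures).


1/E2 = Vf/Ef + (1-Vf)/Em = 0.33/293 + 0.67/2
E2 = 2.98 GPa

2.98 GPa


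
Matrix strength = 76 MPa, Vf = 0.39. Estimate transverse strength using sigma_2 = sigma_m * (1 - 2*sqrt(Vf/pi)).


factor = 1 - 2*sqrt(0.39/pi) = 0.2953
sigma_2 = 76 * 0.2953 = 22.44 MPa

22.44 MPa


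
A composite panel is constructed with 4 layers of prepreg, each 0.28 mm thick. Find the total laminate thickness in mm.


h = n * t_ply = 4 * 0.28 = 1.12 mm

1.12 mm


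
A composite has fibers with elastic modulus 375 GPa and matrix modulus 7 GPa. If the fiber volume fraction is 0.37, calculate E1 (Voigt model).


E1 = Ef*Vf + Em*(1-Vf) = 375*0.37 + 7*0.63 = 143.16 GPa

143.16 GPa
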